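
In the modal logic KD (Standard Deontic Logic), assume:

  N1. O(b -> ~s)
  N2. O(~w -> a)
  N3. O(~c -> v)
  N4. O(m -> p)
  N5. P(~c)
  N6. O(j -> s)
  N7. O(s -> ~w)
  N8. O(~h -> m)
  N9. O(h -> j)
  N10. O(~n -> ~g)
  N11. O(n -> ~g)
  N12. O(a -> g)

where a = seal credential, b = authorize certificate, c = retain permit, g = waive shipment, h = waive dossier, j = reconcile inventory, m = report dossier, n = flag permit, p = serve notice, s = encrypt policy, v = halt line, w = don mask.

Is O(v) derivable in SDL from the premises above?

No

Premise 3 is O(~c -> v), but O(~c) is not derivable from the premises (the permission P(~c) asserts only ~O(c), not O(~c)), so it does not yield O(v).
No other premise forces O(v). An ideal world satisfying every premise can still have v false, so O(v) is not derivable.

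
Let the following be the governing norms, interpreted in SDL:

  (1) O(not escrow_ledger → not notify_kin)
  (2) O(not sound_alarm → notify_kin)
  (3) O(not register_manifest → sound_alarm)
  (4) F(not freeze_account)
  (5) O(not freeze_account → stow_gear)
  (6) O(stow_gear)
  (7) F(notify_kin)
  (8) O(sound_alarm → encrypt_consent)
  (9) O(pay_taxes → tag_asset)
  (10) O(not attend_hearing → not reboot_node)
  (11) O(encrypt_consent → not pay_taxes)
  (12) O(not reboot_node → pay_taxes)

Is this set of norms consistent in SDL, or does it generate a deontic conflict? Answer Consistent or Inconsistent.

Consistent

Premise 5 is O(not freeze_account → stow_gear); even if O(stow_gear) held, inferring O(not freeze_account) would be affirming the consequent — invalid.
So O(not freeze_account) is not derivable, and the apparent clash with O(freeze_account) does not arise.
A world satisfying every obligation exists (e.g. attend_hearing=true, encrypt_consent=true, escrow_ledger=false, freeze_account=true, notify_kin=false, pay_taxes=false, reboot_node=true, register_manifest=false, sound_alarm=true, stow_gear=true, tag_asset=false); no atom is both obligatory and forbidden, so the set is consistent.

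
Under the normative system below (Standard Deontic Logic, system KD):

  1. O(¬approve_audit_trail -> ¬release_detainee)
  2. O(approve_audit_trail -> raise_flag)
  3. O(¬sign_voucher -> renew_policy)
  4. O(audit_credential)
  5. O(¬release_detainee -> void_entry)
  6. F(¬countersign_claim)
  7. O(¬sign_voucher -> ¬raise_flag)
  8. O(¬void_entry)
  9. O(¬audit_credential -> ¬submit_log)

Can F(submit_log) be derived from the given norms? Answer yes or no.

No

Premise 9 is O(¬audit_credential -> ¬submit_log), but O(¬audit_credential) is not derivable from the premises, so it does not yield O(¬submit_log).
No other premise forces O(¬submit_log). An ideal world satisfying every premise can still have submit_log true, so F(submit_log) is not derivable.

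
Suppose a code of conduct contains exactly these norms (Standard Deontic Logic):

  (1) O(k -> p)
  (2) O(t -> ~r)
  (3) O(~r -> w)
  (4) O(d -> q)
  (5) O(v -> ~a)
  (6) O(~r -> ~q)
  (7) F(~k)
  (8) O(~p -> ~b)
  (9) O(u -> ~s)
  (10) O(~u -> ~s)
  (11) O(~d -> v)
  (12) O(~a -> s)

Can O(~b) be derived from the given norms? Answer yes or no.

Premise 8 is O(~p -> ~b), but O(~p) is not derivable from the premises, so it does not yield O(~b).
No other premise forces O(~b). An ideal world satisfying every premise can still have ~b false, so O(~b) is not derivable.

No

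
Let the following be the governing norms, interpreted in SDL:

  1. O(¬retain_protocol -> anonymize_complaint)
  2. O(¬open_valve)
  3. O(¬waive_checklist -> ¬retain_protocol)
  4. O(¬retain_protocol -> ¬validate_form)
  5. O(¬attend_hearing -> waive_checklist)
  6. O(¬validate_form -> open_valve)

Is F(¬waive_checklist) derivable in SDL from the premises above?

Yes

From premise 2 we have O(¬open_valve).
Premise 6, O(¬validate_form -> open_valve), contraposes to O(¬open_valve -> validate_form); with O(¬open_valve) we get O(validate_form).
The contrapositive of premise 4 (O(¬retain_protocol -> ¬validate_form)) is O(validate_form -> retain_protocol), and O(validate_form) is already established, so O(retain_protocol).
Premise 3, O(¬waive_checklist -> ¬retain_protocol), contraposes to O(retain_protocol -> waive_checklist); with O(retain_protocol) we get O(waive_checklist).
Premises 1, 5 do not contribute to this derivation.
So O(waive_checklist) holds, i.e. F(¬waive_checklist). The claim follows.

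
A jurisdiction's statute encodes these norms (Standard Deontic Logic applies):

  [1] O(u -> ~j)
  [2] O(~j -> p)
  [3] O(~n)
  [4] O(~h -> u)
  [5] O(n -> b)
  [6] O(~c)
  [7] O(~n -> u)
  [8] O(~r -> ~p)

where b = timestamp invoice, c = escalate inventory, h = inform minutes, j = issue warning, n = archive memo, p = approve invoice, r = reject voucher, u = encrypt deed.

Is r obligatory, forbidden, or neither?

From premise 3 we have O(~n).
Premise 7 is O(~n -> u); since O(~n), deontic closure gives O(u).
With premise 1, O(u -> ~j), the K-axiom yields O(~j).
From O(~j) and premise 2, O(~j -> p), we obtain O(p).
Premise 8, O(~r -> ~p), contraposes to O(p -> r); with O(p) we get O(r).
Premises 4, 5, 6 do not contribute to this derivation.
Hence r is obligatory.

Obligatory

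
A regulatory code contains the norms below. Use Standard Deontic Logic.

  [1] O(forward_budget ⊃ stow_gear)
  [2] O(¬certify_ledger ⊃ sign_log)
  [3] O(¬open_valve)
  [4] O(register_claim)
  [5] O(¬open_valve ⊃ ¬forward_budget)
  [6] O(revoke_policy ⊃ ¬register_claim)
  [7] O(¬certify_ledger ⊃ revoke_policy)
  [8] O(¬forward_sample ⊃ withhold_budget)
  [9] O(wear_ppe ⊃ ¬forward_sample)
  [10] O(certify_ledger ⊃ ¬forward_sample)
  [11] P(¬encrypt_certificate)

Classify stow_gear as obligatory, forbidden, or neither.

Premise 1 is O(forward_budget ⊃ stow_gear), but O(forward_budget) is not derivable from the premises, so it does not yield O(stow_gear).
No premise or chain of K-axiom applications forces O(stow_gear), and none forces O(¬stow_gear). So stow_gear is neither obligatory nor forbidden under these norms.

Neither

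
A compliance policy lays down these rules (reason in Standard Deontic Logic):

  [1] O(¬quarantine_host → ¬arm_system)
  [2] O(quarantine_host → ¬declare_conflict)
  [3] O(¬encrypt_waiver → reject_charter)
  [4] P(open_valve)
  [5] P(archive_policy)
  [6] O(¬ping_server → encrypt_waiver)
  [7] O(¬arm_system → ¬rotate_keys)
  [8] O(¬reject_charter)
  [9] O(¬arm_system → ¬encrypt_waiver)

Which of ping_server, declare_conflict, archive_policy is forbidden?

Premise 8 states O(¬reject_charter) outright.
Premise 3, O(¬encrypt_waiver → reject_charter), contraposes to O(¬reject_charter → encrypt_waiver); with O(¬reject_charter) we get O(encrypt_waiver).
The contrapositive of premise 9 (O(¬arm_system → ¬encrypt_waiver)) is O(encrypt_waiver → arm_system), and O(encrypt_waiver) is already established, so O(arm_system).
Premise 1 is O(¬quarantine_host → ¬arm_system); contrapositively O(arm_system → quarantine_host). Since O(arm_system) holds, K gives O(quarantine_host).
From O(quarantine_host) and premise 2, O(quarantine_host → ¬declare_conflict), we obtain O(¬declare_conflict).
So O(¬declare_conflict) holds, i.e. declare_conflict is forbidden. None of the other listed options is forbidden under the premises.

declare_conflict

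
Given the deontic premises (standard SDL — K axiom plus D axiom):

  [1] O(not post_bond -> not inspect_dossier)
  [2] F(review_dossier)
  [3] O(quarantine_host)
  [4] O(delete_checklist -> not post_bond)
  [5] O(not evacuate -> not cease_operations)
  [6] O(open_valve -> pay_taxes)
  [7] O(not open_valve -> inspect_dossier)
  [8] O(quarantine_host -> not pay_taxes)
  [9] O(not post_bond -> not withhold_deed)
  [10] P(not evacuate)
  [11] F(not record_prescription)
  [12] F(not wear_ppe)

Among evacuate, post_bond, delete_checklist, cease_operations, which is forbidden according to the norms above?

delete_checklist

From premise 3 we have O(quarantine_host).
Applying K to premise 8 (O(quarantine_host -> not pay_taxes)) and O(quarantine_host) yields O(not pay_taxes).
Premise 6, O(open_valve -> pay_taxes), contraposes to O(not pay_taxes -> not open_valve); with O(not pay_taxes) we get O(not open_valve).
Applying K to premise 7 (O(not open_valve -> inspect_dossier)) and O(not open_valve) yields O(inspect_dossier).
The contrapositive of premise 1 (O(not post_bond -> not inspect_dossier)) is O(inspect_dossier -> post_bond), and O(inspect_dossier) is already established, so O(post_bond).
Premise 4 is O(delete_checklist -> not post_bond); contrapositively O(post_bond -> not delete_checklist). Since O(post_bond) holds, K gives O(not delete_checklist).
So O(not delete_checklist) holds, i.e. delete_checklist is forbidden. None of the other listed options is forbidden under the premises.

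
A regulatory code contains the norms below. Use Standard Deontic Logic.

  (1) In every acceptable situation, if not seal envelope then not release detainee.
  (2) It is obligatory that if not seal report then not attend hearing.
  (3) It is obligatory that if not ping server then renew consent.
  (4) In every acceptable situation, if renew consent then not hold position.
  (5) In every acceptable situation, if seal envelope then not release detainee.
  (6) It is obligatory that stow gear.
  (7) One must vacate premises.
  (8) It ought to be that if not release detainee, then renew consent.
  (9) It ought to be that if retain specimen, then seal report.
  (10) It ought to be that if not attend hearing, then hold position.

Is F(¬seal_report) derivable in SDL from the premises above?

Yes

Premises 1 and 5 are O(¬seal_envelope → ¬release_detainee) and O(seal_envelope → ¬release_detainee); every ideal world satisfies ¬seal_envelope or seal_envelope, so in either case ¬release_detainee holds — hence O(¬release_detainee).
Premise 8 is O(¬release_detainee → renew_consent); since O(¬release_detainee), deontic closure gives O(renew_consent).
From O(renew_consent) and premise 4, O(renew_consent → ¬hold_position), we obtain O(¬hold_position).
Premise 10, O(¬attend_hearing → hold_position), contraposes to O(¬hold_position → attend_hearing); with O(¬hold_position) we get O(attend_hearing).
The contrapositive of premise 2 (O(¬seal_report → ¬attend_hearing)) is O(attend_hearing → seal_report), and O(attend_hearing) is already established, so O(seal_report).
Premises 3, 6, 7, 9 do not contribute to this derivation.
So O(seal_report) holds, i.e. F(¬seal_report). The claim follows.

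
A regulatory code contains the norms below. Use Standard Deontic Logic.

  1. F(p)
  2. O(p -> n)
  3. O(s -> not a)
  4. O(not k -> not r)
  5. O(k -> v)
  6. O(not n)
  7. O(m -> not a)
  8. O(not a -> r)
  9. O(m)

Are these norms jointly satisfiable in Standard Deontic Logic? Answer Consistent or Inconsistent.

Premise 2 is O(p -> n), but O(p) is not derivable from the premises, so it does not yield O(n).
So O(n) is not derivable, and the apparent clash with O(not n) does not arise.
A world satisfying every obligation exists (e.g. a=false, k=true, m=true, n=false, p=false, r=true, s=false, v=true); no atom is both obligatory and forbidden, so the set is consistent.

Consistent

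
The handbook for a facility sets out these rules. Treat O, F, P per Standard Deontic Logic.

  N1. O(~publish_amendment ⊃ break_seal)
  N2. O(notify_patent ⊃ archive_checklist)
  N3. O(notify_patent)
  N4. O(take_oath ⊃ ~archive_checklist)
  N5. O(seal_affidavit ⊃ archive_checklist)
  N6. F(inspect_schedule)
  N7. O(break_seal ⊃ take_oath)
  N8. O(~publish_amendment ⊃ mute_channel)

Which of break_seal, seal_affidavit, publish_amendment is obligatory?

Premise 3 states O(notify_patent) outright.
With premise 2, O(notify_patent ⊃ archive_checklist), the K-axiom yields O(archive_checklist).
The contrapositive of premise 4 (O(take_oath ⊃ ~archive_checklist)) is O(archive_checklist ⊃ ~take_oath), and O(archive_checklist) is already established, so O(~take_oath).
The contrapositive of premise 7 (O(break_seal ⊃ take_oath)) is O(~take_oath ⊃ ~break_seal), and O(~take_oath) is already established, so O(~break_seal).
The contrapositive of premise 1 (O(~publish_amendment ⊃ break_seal)) is O(~break_seal ⊃ publish_amendment), and O(~break_seal) is already established, so O(publish_amendment).
So O(publish_amendment) holds — publish_amendment is obligatory. None of the other listed options is made obligatory by any chain of premises.

publish_amendment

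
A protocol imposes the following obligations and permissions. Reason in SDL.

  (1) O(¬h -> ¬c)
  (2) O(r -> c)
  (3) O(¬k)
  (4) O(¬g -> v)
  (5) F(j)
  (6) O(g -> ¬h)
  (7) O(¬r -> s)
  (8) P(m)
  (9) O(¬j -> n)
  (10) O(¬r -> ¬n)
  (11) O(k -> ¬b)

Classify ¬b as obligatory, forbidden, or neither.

Premise 11 is O(k -> ¬b), but O(k) is not derivable from the premises, so it does not yield O(¬b).
No premise or chain of K-axiom applications forces O(¬b), and none forces O(b). So ¬b is neither obligatory nor forbidden under these norms.

Neither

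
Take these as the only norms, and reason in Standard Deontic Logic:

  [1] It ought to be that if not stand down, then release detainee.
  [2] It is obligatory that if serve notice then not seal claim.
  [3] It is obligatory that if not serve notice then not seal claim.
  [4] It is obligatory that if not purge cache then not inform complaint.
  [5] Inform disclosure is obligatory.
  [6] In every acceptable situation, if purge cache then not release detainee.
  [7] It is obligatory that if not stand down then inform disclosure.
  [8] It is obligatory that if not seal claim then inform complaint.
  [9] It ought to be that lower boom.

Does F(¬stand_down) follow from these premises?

Premises 2 and 3 are O(serve_notice → ¬seal_claim) and O(¬serve_notice → ¬seal_claim); every ideal world satisfies serve_notice or ¬serve_notice, so in either case ¬seal_claim holds — hence O(¬seal_claim).
Applying K to premise 8 (O(¬seal_claim → inform_complaint)) and O(¬seal_claim) yields O(inform_complaint).
The contrapositive of premise 4 (O(¬purge_cache → ¬inform_complaint)) is O(inform_complaint → purge_cache), and O(inform_complaint) is already established, so O(purge_cache).
Applying K to premise 6 (O(purge_cache → ¬release_detainee)) and O(purge_cache) yields O(¬release_detainee).
Premise 1, O(¬stand_down → release_detainee), contraposes to O(¬release_detainee → stand_down); with O(¬release_detainee) we get O(stand_down).
Premises 5, 7, 9 do not contribute to this derivation.
So O(stand_down) holds, i.e. F(¬stand_down). The claim follows.

Yes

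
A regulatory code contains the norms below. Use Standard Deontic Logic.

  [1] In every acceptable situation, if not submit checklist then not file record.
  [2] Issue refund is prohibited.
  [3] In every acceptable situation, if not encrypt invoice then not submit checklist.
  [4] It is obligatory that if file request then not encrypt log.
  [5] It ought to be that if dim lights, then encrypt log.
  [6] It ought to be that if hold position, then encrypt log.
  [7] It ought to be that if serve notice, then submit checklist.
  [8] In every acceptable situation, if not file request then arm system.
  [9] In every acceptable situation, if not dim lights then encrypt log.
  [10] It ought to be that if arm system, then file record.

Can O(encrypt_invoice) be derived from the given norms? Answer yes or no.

By case analysis on dim_lights: premise 5 gives O(dim_lights → encrypt_log) and premise 9 gives O(¬dim_lights → encrypt_log), so O(encrypt_log) either way.
Premise 4 is O(file_request → ¬encrypt_log); contrapositively O(encrypt_log → ¬file_request). Since O(encrypt_log) holds, K gives O(¬file_request).
From O(¬file_request) and premise 8, O(¬file_request → arm_system), we obtain O(arm_system).
With premise 10, O(arm_system → file_record), the K-axiom yields O(file_record).
Premise 1 is O(¬submit_checklist → ¬file_record); contrapositively O(file_record → submit_checklist). Since O(file_record) holds, K gives O(submit_checklist).
Premise 3, O(¬encrypt_invoice → ¬submit_checklist), contraposes to O(submit_checklist → encrypt_invoice); with O(submit_checklist) we get O(encrypt_invoice).
Premises 2, 6, 7 do not contribute to this derivation.
So O(encrypt_invoice) follows.

Yes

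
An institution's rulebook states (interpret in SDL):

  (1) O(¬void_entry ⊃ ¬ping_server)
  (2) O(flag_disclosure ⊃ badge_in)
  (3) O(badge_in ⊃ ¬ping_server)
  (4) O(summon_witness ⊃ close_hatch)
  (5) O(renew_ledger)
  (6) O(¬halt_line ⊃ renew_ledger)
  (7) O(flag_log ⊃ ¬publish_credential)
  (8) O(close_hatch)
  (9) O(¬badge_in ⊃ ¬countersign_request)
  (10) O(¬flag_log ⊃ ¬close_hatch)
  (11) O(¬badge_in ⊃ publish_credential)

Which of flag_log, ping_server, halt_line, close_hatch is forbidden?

ping_server

From premise 8 we have O(close_hatch).
Premise 10, O(¬flag_log ⊃ ¬close_hatch), contraposes to O(close_hatch ⊃ flag_log); with O(close_hatch) we get O(flag_log).
Premise 7 is O(flag_log ⊃ ¬publish_credential); since O(flag_log), deontic closure gives O(¬publish_credential).
Premise 11, O(¬badge_in ⊃ publish_credential), contraposes to O(¬publish_credential ⊃ badge_in); with O(¬publish_credential) we get O(badge_in).
From O(badge_in) and premise 3, O(badge_in ⊃ ¬ping_server), we obtain O(¬ping_server).
So O(¬ping_server) holds, i.e. ping_server is forbidden. None of the other listed options is forbidden under the premises.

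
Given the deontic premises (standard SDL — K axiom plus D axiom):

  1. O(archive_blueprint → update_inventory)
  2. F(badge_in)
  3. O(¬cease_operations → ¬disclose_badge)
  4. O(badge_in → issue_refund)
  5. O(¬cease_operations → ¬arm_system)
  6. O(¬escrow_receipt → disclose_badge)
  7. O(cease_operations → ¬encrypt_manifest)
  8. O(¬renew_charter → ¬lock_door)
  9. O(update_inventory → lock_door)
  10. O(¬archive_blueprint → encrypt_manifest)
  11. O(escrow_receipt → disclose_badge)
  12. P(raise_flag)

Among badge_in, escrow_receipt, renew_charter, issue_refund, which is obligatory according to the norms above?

Premises 6 and 11 cover both cases: O(¬escrow_receipt → disclose_badge) and O(escrow_receipt → disclose_badge). Since ¬escrow_receipt ∨ escrow_receipt is a tautology, O(disclose_badge) follows.
Premise 3 is O(¬cease_operations → ¬disclose_badge); contrapositively O(disclose_badge → cease_operations). Since O(disclose_badge) holds, K gives O(cease_operations).
With premise 7, O(cease_operations → ¬encrypt_manifest), the K-axiom yields O(¬encrypt_manifest).
Premise 10, O(¬archive_blueprint → encrypt_manifest), contraposes to O(¬encrypt_manifest → archive_blueprint); with O(¬encrypt_manifest) we get O(archive_blueprint).
Premise 1 is O(archive_blueprint → update_inventory); since O(archive_blueprint), deontic closure gives O(update_inventory).
Applying K to premise 9 (O(update_inventory → lock_door)) and O(update_inventory) yields O(lock_door).
Premise 8, O(¬renew_charter → ¬lock_door), contraposes to O(lock_door → renew_charter); with O(lock_door) we get O(renew_charter).
So O(renew_charter) holds — renew_charter is obligatory. None of the other listed options is made obligatory by any chain of premises.

renew_charter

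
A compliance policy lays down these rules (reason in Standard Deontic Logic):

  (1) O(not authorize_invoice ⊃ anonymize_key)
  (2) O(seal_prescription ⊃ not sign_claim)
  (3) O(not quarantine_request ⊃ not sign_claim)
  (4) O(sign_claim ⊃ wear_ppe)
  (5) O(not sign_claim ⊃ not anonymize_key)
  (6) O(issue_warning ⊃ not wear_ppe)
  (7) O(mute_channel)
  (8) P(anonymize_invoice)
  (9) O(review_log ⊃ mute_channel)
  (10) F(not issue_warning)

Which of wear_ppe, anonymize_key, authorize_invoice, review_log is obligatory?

authorize_invoice

Premise 10 is F(not issue_warning), i.e. O(issue_warning).
From O(issue_warning) and premise 6, O(issue_warning ⊃ not wear_ppe), we obtain O(not wear_ppe).
Premise 4, O(sign_claim ⊃ wear_ppe), contraposes to O(not wear_ppe ⊃ not sign_claim); with O(not wear_ppe) we get O(not sign_claim).
Premise 5 is O(not sign_claim ⊃ not anonymize_key); since O(not sign_claim), deontic closure gives O(not anonymize_key).
The contrapositive of premise 1 (O(not authorize_invoice ⊃ anonymize_key)) is O(not anonymize_key ⊃ authorize_invoice), and O(not anonymize_key) is already established, so O(authorize_invoice).
So O(authorize_invoice) holds — authorize_invoice is obligatory. None of the other listed options is made obligatory by any chain of premises.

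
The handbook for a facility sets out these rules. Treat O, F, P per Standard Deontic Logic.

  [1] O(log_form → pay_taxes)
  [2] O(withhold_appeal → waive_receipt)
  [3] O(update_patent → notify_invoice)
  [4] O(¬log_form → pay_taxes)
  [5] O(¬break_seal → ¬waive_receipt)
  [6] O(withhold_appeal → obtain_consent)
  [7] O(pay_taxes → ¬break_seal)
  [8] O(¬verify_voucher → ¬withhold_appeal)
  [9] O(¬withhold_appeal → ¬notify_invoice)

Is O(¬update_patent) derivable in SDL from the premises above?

Premises 1 and 4 are O(log_form → pay_taxes) and O(¬log_form → pay_taxes); every ideal world satisfies log_form or ¬log_form, so in either case pay_taxes holds — hence O(pay_taxes).
With premise 7, O(pay_taxes → ¬break_seal), the K-axiom yields O(¬break_seal).
Premise 5 is O(¬break_seal → ¬waive_receipt); since O(¬break_seal), deontic closure gives O(¬waive_receipt).
Premise 2, O(withhold_appeal → waive_receipt), contraposes to O(¬waive_receipt → ¬withhold_appeal); with O(¬waive_receipt) we get O(¬withhold_appeal).
Premise 9 is O(¬withhold_appeal → ¬notify_invoice); since O(¬withhold_appeal), deontic closure gives O(¬notify_invoice).
The contrapositive of premise 3 (O(update_patent → notify_invoice)) is O(¬notify_invoice → ¬update_patent), and O(¬notify_invoice) is already established, so O(¬update_patent).
Premises 6, 8 do not contribute to this derivation.
So O(¬update_patent) follows.

Yes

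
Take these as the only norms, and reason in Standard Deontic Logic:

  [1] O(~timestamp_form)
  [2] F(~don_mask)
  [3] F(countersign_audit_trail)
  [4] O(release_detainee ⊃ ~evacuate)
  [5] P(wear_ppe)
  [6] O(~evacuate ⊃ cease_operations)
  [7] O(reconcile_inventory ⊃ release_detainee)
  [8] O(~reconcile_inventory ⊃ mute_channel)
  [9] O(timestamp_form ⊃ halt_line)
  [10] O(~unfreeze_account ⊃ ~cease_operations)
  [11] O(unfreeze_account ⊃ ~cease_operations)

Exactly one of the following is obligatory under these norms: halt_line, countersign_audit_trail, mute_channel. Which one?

mute_channel

By case analysis on ~unfreeze_account: premise 10 gives O(~unfreeze_account ⊃ ~cease_operations) and premise 11 gives O(unfreeze_account ⊃ ~cease_operations), so O(~cease_operations) either way.
The contrapositive of premise 6 (O(~evacuate ⊃ cease_operations)) is O(~cease_operations ⊃ evacuate), and O(~cease_operations) is already established, so O(evacuate).
The contrapositive of premise 4 (O(release_detainee ⊃ ~evacuate)) is O(evacuate ⊃ ~release_detainee), and O(evacuate) is already established, so O(~release_detainee).
Premise 7, O(reconcile_inventory ⊃ release_detainee), contraposes to O(~release_detainee ⊃ ~reconcile_inventory); with O(~release_detainee) we get O(~reconcile_inventory).
Premise 8 is O(~reconcile_inventory ⊃ mute_channel); since O(~reconcile_inventory), deontic closure gives O(mute_channel).
So O(mute_channel) holds — mute_channel is obligatory. None of the other listed options is made obligatory by any chain of premises.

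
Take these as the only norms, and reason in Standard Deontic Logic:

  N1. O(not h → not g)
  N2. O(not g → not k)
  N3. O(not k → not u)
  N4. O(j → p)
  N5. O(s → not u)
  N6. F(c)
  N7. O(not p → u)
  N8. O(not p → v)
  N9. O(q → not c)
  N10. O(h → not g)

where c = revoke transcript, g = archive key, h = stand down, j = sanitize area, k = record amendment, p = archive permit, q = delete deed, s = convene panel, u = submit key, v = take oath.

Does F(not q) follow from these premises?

Premise 9 is O(q → not c); even if O(not c) held, inferring O(q) would be affirming the consequent — invalid.
No other premise forces O(q). An ideal world satisfying every premise can still have not q true, so F(not q) is not derivable.

No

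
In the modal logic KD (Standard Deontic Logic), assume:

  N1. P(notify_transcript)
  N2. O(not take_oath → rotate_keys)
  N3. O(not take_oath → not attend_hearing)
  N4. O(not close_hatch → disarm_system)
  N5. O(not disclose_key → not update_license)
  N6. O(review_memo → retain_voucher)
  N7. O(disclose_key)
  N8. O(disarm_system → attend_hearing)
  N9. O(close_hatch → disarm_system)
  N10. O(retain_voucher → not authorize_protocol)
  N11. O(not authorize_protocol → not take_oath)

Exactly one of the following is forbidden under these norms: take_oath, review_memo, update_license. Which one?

review_memo

By case analysis on not close_hatch: premise 4 gives O(not close_hatch → disarm_system) and premise 9 gives O(close_hatch → disarm_system), so O(disarm_system) either way.
Applying K to premise 8 (O(disarm_system → attend_hearing)) and O(disarm_system) yields O(attend_hearing).
Premise 3 is O(not take_oath → not attend_hearing); contrapositively O(attend_hearing → take_oath). Since O(attend_hearing) holds, K gives O(take_oath).
Premise 11, O(not authorize_protocol → not take_oath), contraposes to O(take_oath → authorize_protocol); with O(take_oath) we get O(authorize_protocol).
The contrapositive of premise 10 (O(retain_voucher → not authorize_protocol)) is O(authorize_protocol → not retain_voucher), and O(authorize_protocol) is already established, so O(not retain_voucher).
Premise 6 is O(review_memo → retain_voucher); contrapositively O(not retain_voucher → not review_memo). Since O(not retain_voucher) holds, K gives O(not review_memo).
So O(not review_memo) holds, i.e. review_memo is forbidden. None of the other listed options is forbidden under the premises.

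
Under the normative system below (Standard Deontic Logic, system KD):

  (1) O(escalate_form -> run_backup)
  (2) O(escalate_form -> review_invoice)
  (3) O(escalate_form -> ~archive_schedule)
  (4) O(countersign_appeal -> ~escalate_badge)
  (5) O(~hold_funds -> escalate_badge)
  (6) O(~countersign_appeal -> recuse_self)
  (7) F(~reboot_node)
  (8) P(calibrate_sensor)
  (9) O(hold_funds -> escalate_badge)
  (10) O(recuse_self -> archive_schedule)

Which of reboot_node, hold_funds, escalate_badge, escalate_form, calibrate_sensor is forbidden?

escalate_form

By case analysis on hold_funds: premise 9 gives O(hold_funds -> escalate_badge) and premise 5 gives O(~hold_funds -> escalate_badge), so O(escalate_badge) either way.
The contrapositive of premise 4 (O(countersign_appeal -> ~escalate_badge)) is O(escalate_badge -> ~countersign_appeal), and O(escalate_badge) is already established, so O(~countersign_appeal).
Applying K to premise 6 (O(~countersign_appeal -> recuse_self)) and O(~countersign_appeal) yields O(recuse_self).
From O(recuse_self) and premise 10, O(recuse_self -> archive_schedule), we obtain O(archive_schedule).
Premise 3 is O(escalate_form -> ~archive_schedule); contrapositively O(archive_schedule -> ~escalate_form). Since O(archive_schedule) holds, K gives O(~escalate_form).
So O(~escalate_form) holds, i.e. escalate_form is forbidden. None of the other listed options is forbidden under the premises.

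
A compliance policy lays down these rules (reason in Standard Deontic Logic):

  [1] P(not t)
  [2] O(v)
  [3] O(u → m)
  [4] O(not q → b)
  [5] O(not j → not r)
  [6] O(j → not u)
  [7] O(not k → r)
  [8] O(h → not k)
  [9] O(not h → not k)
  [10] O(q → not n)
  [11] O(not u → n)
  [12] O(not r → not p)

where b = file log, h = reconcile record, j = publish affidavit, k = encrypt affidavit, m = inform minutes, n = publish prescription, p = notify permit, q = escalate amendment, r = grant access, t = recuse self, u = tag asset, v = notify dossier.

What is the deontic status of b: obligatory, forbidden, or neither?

Obligatory

By case analysis on not h: premise 9 gives O(not h → not k) and premise 8 gives O(h → not k), so O(not k) either way.
Premise 7 is O(not k → r); since O(not k), deontic closure gives O(r).
The contrapositive of premise 5 (O(not j → not r)) is O(r → j), and O(r) is already established, so O(j).
From O(j) and premise 6, O(j → not u), we obtain O(not u).
Premise 11 is O(not u → n); since O(not u), deontic closure gives O(n).
The contrapositive of premise 10 (O(q → not n)) is O(n → not q), and O(n) is already established, so O(not q).
Applying K to premise 4 (O(not q → b)) and O(not q) yields O(b).
Premises 1, 2, 3, 12 do not contribute to this derivation.
Hence b is obligatory.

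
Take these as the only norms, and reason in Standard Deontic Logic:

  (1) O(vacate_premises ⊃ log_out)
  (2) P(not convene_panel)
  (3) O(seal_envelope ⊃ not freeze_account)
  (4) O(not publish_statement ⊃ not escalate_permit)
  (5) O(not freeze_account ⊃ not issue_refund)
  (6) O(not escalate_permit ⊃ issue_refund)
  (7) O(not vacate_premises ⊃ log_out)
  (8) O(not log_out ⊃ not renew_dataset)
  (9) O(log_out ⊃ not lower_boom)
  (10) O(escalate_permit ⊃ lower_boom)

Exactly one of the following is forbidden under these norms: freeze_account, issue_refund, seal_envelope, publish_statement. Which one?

seal_envelope

By case analysis on vacate_premises: premise 1 gives O(vacate_premises ⊃ log_out) and premise 7 gives O(not vacate_premises ⊃ log_out), so O(log_out) either way.
Applying K to premise 9 (O(log_out ⊃ not lower_boom)) and O(log_out) yields O(not lower_boom).
The contrapositive of premise 10 (O(escalate_permit ⊃ lower_boom)) is O(not lower_boom ⊃ not escalate_permit), and O(not lower_boom) is already established, so O(not escalate_permit).
From O(not escalate_permit) and premise 6, O(not escalate_permit ⊃ issue_refund), we obtain O(issue_refund).
The contrapositive of premise 5 (O(not freeze_account ⊃ not issue_refund)) is O(issue_refund ⊃ freeze_account), and O(issue_refund) is already established, so O(freeze_account).
Premise 3, O(seal_envelope ⊃ not freeze_account), contraposes to O(freeze_account ⊃ not seal_envelope); with O(freeze_account) we get O(not seal_envelope).
So O(not seal_envelope) holds, i.e. seal_envelope is forbidden. None of the other listed options is forbidden under the premises.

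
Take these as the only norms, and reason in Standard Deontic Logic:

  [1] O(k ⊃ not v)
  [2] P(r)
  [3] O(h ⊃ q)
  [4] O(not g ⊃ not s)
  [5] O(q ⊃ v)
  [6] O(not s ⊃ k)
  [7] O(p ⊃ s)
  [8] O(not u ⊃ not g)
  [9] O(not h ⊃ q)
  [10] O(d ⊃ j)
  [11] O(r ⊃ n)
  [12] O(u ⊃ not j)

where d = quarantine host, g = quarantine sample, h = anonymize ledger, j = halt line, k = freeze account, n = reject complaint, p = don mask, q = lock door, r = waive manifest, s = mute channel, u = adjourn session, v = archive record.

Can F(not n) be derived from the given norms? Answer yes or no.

No

Premise 11 is O(r ⊃ n), but O(r) is not derivable from the premises (the permission P(r) asserts only not O(not r), not O(r)), so it does not yield O(n).
No other premise forces O(n). An ideal world satisfying every premise can still have not n true, so F(not n) is not derivable.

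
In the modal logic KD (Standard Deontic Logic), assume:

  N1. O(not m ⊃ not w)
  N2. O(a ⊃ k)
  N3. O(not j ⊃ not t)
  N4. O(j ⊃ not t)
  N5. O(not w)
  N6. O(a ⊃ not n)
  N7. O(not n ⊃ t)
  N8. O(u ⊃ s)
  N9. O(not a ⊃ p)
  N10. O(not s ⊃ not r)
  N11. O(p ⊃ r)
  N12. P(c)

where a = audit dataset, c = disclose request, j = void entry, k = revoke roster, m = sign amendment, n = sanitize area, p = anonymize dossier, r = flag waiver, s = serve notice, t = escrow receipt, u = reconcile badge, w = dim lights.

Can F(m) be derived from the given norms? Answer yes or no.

No

Premise 1 is O(not m ⊃ not w); even if O(not w) held, inferring O(not m) would be affirming the consequent — invalid.
No other premise forces O(not m). An ideal world satisfying every premise can still have m true, so F(m) is not derivable.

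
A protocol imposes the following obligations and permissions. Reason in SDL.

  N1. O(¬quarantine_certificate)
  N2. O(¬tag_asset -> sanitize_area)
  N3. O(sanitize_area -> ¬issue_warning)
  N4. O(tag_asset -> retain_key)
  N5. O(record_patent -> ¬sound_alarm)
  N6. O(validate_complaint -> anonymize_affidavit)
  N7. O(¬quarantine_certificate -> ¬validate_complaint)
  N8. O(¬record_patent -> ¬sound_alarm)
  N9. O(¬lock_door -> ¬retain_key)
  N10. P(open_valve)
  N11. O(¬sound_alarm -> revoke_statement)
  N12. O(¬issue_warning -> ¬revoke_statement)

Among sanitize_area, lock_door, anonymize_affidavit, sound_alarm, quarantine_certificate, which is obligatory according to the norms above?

Premises 8 and 5 cover both cases: O(¬record_patent -> ¬sound_alarm) and O(record_patent -> ¬sound_alarm). Since ¬record_patent ∨ record_patent is a tautology, O(¬sound_alarm) follows.
Premise 11 is O(¬sound_alarm -> revoke_statement); since O(¬sound_alarm), deontic closure gives O(revoke_statement).
The contrapositive of premise 12 (O(¬issue_warning -> ¬revoke_statement)) is O(revoke_statement -> issue_warning), and O(revoke_statement) is already established, so O(issue_warning).
The contrapositive of premise 3 (O(sanitize_area -> ¬issue_warning)) is O(issue_warning -> ¬sanitize_area), and O(issue_warning) is already established, so O(¬sanitize_area).
The contrapositive of premise 2 (O(¬tag_asset -> sanitize_area)) is O(¬sanitize_area -> tag_asset), and O(¬sanitize_area) is already established, so O(tag_asset).
Applying K to premise 4 (O(tag_asset -> retain_key)) and O(tag_asset) yields O(retain_key).
The contrapositive of premise 9 (O(¬lock_door -> ¬retain_key)) is O(retain_key -> lock_door), and O(retain_key) is already established, so O(lock_door).
So O(lock_door) holds — lock_door is obligatory. None of the other listed options is made obligatory by any chain of premises.

lock_door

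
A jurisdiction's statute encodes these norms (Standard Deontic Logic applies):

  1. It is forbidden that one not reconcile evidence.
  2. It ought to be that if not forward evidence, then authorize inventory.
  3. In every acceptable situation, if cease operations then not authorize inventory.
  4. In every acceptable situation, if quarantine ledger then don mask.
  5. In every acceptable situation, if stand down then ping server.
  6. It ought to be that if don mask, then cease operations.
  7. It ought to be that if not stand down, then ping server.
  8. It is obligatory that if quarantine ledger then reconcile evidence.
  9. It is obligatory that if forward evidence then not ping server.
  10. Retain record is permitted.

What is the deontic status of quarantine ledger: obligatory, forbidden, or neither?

Forbidden

Premises 5 and 7 cover both cases: O(stand_down → ping_server) and O(¬stand_down → ping_server). Since stand_down ∨ ¬stand_down is a tautology, O(ping_server) follows.
The contrapositive of premise 9 (O(forward_evidence → ¬ping_server)) is O(ping_server → ¬forward_evidence), and O(ping_server) is already established, so O(¬forward_evidence).
Applying K to premise 2 (O(¬forward_evidence → authorize_inventory)) and O(¬forward_evidence) yields O(authorize_inventory).
Premise 3 is O(cease_operations → ¬authorize_inventory); contrapositively O(authorize_inventory → ¬cease_operations). Since O(authorize_inventory) holds, K gives O(¬cease_operations).
Premise 6 is O(don_mask → cease_operations); contrapositively O(¬cease_operations → ¬don_mask). Since O(¬cease_operations) holds, K gives O(¬don_mask).
Premise 4 is O(quarantine_ledger → don_mask); contrapositively O(¬don_mask → ¬quarantine_ledger). Since O(¬don_mask) holds, K gives O(¬quarantine_ledger).
Premises 1, 8, 10 do not contribute to this derivation.
Thus O(¬quarantine_ledger), which is F(quarantine_ledger): quarantine_ledger is forbidden.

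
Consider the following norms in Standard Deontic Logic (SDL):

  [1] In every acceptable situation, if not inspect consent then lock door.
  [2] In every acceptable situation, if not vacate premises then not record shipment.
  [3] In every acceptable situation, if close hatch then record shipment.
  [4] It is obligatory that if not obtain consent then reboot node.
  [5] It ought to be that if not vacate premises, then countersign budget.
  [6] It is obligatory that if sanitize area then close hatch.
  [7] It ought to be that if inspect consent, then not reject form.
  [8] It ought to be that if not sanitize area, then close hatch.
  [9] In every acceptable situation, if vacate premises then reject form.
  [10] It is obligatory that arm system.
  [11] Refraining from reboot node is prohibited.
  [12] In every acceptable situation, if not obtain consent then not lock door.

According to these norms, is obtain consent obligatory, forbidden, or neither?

Obligatory

Premises 8 and 6 cover both cases: O(¬sanitize_area → close_hatch) and O(sanitize_area → close_hatch). Since ¬sanitize_area ∨ sanitize_area is a tautology, O(close_hatch) follows.
Applying K to premise 3 (O(close_hatch → record_shipment)) and O(close_hatch) yields O(record_shipment).
Premise 2, O(¬vacate_premises → ¬record_shipment), contraposes to O(record_shipment → vacate_premises); with O(record_shipment) we get O(vacate_premises).
With premise 9, O(vacate_premises → reject_form), the K-axiom yields O(reject_form).
Premise 7 is O(inspect_consent → ¬reject_form); contrapositively O(reject_form → ¬inspect_consent). Since O(reject_form) holds, K gives O(¬inspect_consent).
From O(¬inspect_consent) and premise 1, O(¬inspect_consent → lock_door), we obtain O(lock_door).
Premise 12 is O(¬obtain_consent → ¬lock_door); contrapositively O(lock_door → obtain_consent). Since O(lock_door) holds, K gives O(obtain_consent).
Premises 4, 5, 10, 11 do not contribute to this derivation.
Hence obtain_consent is obligatory.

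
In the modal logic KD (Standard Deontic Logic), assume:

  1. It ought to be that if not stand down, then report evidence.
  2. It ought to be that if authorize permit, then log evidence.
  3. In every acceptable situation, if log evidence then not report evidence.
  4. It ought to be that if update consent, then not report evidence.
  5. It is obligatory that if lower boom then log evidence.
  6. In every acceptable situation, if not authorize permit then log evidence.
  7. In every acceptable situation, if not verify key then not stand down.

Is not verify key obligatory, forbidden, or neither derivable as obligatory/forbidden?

Forbidden

Premises 6 and 2 are O(¬authorize_permit → log_evidence) and O(authorize_permit → log_evidence); every ideal world satisfies ¬authorize_permit or authorize_permit, so in either case log_evidence holds — hence O(log_evidence).
With premise 3, O(log_evidence → ¬report_evidence), the K-axiom yields O(¬report_evidence).
The contrapositive of premise 1 (O(¬stand_down → report_evidence)) is O(¬report_evidence → stand_down), and O(¬report_evidence) is already established, so O(stand_down).
Premise 7, O(¬verify_key → ¬stand_down), contraposes to O(stand_down → verify_key); with O(stand_down) we get O(verify_key).
Premises 4, 5 do not contribute to this derivation.
Thus O(verify_key), which is F(¬verify_key): ¬verify_key is forbidden.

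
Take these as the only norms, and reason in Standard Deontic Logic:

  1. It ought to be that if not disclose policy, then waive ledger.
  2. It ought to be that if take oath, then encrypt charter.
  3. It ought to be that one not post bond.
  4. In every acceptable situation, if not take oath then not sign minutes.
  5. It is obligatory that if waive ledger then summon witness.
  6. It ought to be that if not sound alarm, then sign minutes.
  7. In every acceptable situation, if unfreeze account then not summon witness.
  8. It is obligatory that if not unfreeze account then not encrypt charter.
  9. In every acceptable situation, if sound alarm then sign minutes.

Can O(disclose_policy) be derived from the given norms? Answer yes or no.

Yes

Premises 9 and 6 cover both cases: O(sound_alarm → sign_minutes) and O(¬sound_alarm → sign_minutes). Since sound_alarm ∨ ¬sound_alarm is a tautology, O(sign_minutes) follows.
The contrapositive of premise 4 (O(¬take_oath → ¬sign_minutes)) is O(sign_minutes → take_oath), and O(sign_minutes) is already established, so O(take_oath).
Applying K to premise 2 (O(take_oath → encrypt_charter)) and O(take_oath) yields O(encrypt_charter).
The contrapositive of premise 8 (O(¬unfreeze_account → ¬encrypt_charter)) is O(encrypt_charter → unfreeze_account), and O(encrypt_charter) is already established, so O(unfreeze_account).
Applying K to premise 7 (O(unfreeze_account → ¬summon_witness)) and O(unfreeze_account) yields O(¬summon_witness).
The contrapositive of premise 5 (O(waive_ledger → summon_witness)) is O(¬summon_witness → ¬waive_ledger), and O(¬summon_witness) is already established, so O(¬waive_ledger).
Premise 1, O(¬disclose_policy → waive_ledger), contraposes to O(¬waive_ledger → disclose_policy); with O(¬waive_ledger) we get O(disclose_policy).
Premise 3 does not contribute to this derivation.
So O(disclose_policy) follows.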